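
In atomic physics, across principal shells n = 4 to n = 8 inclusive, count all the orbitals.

190

Shell n has n² orbitals: 4²=16 + 5²=25 + 6²=36 + 7²=49 + 8²=64 = 190 orbitals.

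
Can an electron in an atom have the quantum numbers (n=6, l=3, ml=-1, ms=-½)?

Yes

n = 6 is a positive integer. l = 3 satisfies 0 ≤ l ≤ n−1 = 5. ml = -1 lies in the range −l … +l (here −3 … 3). ms = -1/2 is one of ±1/2.
All four constraints are satisfied.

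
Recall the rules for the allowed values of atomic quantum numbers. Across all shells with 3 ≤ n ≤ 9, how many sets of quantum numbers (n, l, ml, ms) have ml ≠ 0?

Work shell by shell — for each n, count the (l, ml) pairs that satisfy ml ≠ 0:
n=3 → 6; n=4 → 12; n=5 → 20; n=6 → 30; n=7 → 42; n=8 → 56; n=9 → 72.
Orbitals: 6 + 12 + 20 + 30 + 42 + 56 + 72 = 238. Including both spin states (ms = ±1/2) gives 2 × 238 = 476 states.

476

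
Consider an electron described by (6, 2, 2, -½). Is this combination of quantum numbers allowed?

n = 6 is a positive integer. ℓ = 2 satisfies 0 ≤ ℓ ≤ n−1 = 5. m_ℓ = 2 lies in the range −ℓ … +ℓ (here −2 … 2). m_s = -1/2 is one of ±1/2.
All four constraints are satisfied.

Valid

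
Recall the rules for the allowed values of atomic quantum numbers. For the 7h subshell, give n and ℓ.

The leading integer gives n = 7; the letter 'h' means ℓ = 5.

n = 7, ℓ = 5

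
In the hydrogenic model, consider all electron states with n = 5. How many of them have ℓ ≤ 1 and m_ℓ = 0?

Orbitals with ℓ ≤ 1 and m_ℓ = 0, by ℓ: ℓ=0 → 1; ℓ=1 → 1.
Orbitals: 1 + 1 = 2. Each orbital carries two spin states, so 2 × 2 = 4 states.

4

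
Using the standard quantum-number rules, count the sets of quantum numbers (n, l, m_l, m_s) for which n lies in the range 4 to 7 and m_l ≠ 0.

Treat each shell separately and count matching orbitals:
n=4 → 12; n=5 → 20; n=6 → 30; n=7 → 42.
Orbitals: 12 + 20 + 30 + 42 = 104. Including both spin states (m_s = ±1/2) gives 2 × 104 = 208 states.

208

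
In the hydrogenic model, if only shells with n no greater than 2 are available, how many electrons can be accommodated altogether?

10

Total orbitals = 1² + 2² = 5. Doubling for spin gives 10 electrons.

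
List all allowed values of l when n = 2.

l is an integer with 0 ≤ l ≤ n−1, so for n = 2: l = 0, 1.

0, 1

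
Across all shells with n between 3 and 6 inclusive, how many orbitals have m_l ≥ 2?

Per-shell orbital counts meeting the constraint:
n=3 → 1; n=4 → 3; n=5 → 6; n=6 → 10.
Total orbitals: 1 + 3 + 6 + 10 = 20.

20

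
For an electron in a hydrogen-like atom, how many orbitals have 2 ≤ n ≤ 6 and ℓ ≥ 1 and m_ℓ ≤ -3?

For each n in the range, tally the orbitals obeying ℓ ≥ 1 and m_ℓ ≤ -3:
n=4 → 1; n=5 → 3; n=6 → 6.
Total orbitals: 1 + 3 + 6 = 10.

10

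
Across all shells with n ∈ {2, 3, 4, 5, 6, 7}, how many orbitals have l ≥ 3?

90

Work shell by shell — for each n, count the (l, ml) pairs that satisfy l ≥ 3:
n=4 → 7; n=5 → 16; n=6 → 27; n=7 → 40.
Total orbitals: 7 + 16 + 27 + 40 = 90.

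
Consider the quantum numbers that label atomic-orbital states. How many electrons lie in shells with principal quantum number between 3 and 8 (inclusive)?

398

Shell n has n² orbitals: 3²=9 + 4²=16 + 5²=25 + 6²=36 + 7²=49 + 8²=64 = 199 orbitals.
Two spin states per orbital: 2 × 199 = 398 electrons.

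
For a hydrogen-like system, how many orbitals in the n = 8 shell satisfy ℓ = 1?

For n = 8, ℓ ranges over 0 … 7.
Per ℓ-value: ℓ=1 → 3.
Total orbitals: 3.

3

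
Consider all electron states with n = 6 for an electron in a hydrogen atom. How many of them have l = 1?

The n = 6 shell has l = 0 through 5; check each.
Contributions: l=1 → 3.
Orbitals: 3. Each orbital carries two spin states, so 3 × 2 = 6 states.

6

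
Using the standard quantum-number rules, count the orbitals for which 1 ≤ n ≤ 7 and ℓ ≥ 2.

Per-shell orbital counts meeting the constraint:
n=3 → 5; n=4 → 12; n=5 → 21; n=6 → 32; n=7 → 45.
Total orbitals: 5 + 12 + 21 + 32 + 45 = 115.

115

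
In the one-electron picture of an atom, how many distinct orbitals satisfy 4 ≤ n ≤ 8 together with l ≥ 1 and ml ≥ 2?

55

Go shell by shell, enumerating (l, ml) with l ≥ 1 and ml ≥ 2:
n=4 → 3; n=5 → 6; n=6 → 10; n=7 → 15; n=8 → 21.
Total orbitals: 3 + 6 + 10 + 15 + 21 = 55.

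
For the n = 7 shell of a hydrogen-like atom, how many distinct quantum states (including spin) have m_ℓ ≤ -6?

With n = 7 the allowed ℓ are 0, 1, …, 6.
Contributions: ℓ=6 → 1.
Orbitals: 1. Each orbital carries two spin states, so 1 × 2 = 2 states.

2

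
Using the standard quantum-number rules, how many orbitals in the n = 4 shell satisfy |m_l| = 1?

6

Go through l = 0, …, 3 (the values permitted for n = 4).
Orbitals with |m_l| = 1, by l: l=1 → 2; l=2 → 2; l=3 → 2.
Total orbitals: 2 + 2 + 2 = 6.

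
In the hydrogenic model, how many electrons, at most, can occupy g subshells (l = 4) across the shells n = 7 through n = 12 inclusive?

108

A g subshell (l = 4) exists for every n ≥ 5, so shells n = 7, 8, 9, 10, 11, 12 each contribute one — 6 subshells.
Since each g subshell holds 2(2·4+1) = 18 electrons, the total is 6 × 18 = 108.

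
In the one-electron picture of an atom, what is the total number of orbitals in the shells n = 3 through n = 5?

Shell n has n² orbitals: 3²=9 + 4²=16 + 5²=25 = 50 orbitals.

50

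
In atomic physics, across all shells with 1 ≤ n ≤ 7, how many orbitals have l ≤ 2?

50

For each n in the range, tally the orbitals obeying l ≤ 2:
n=1 → 1; n=2 → 4; n=3 → 9; n=4 → 9; n=5 → 9; n=6 → 9; n=7 → 9.
Total orbitals: 1 + 4 + 9 + 9 + 9 + 9 + 9 = 50.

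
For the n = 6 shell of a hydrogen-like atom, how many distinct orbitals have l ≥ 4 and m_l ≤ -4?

3

With n = 6 the allowed l are 0, 1, …, 5.
Contributions: l=4 → 1; l=5 → 2.
Total orbitals: 1 + 2 = 3.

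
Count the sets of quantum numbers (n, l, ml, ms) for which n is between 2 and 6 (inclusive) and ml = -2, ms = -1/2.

10

Work shell by shell — for each n, count the (l, ml) pairs that satisfy ml = -2:
n=3 → 1; n=4 → 2; n=5 → 3; n=6 → 4.
Orbitals: 1 + 2 + 3 + 4 = 10. With ms fixed to -1/2 there is one state per orbital, so 10 states.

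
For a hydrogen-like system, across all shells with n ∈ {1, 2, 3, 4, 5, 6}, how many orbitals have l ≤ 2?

Work shell by shell — for each n, count the (l, ml) pairs that satisfy l ≤ 2:
n=1 → 1; n=2 → 4; n=3 → 9; n=4 → 9; n=5 → 9; n=6 → 9.
Total orbitals: 1 + 4 + 9 + 9 + 9 + 9 = 41.

41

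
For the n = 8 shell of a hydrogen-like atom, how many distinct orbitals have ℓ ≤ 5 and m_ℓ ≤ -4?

For n = 8, ℓ ranges over 0 … 7.
Contributions: ℓ=4 → 1; ℓ=5 → 2.
Total orbitals: 1 + 2 = 3.

3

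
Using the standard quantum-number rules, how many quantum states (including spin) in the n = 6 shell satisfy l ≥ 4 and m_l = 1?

Contributions: l=4 → 1; l=5 → 1.
Orbitals: 1 + 1 = 2. Each orbital carries two spin states, so 2 × 2 = 4 states.

4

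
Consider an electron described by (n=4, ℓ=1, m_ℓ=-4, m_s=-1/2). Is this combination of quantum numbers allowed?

Not allowed

The magnetic quantum number must satisfy −ℓ ≤ m_ℓ ≤ ℓ. With ℓ = 1, m_ℓ can only be -1, 0, 1, so m_ℓ = -4 is forbidden.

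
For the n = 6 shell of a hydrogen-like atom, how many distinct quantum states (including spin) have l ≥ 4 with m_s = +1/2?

20

Contributions: l=4 → 9; l=5 → 11.
Orbitals: 9 + 11 = 20. With m_s fixed to a single value there is one state per orbital, giving 20 states.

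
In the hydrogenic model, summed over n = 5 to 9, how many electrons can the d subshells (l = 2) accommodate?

50

A d subshell (l = 2) exists for every n ≥ 3, so shells n = 5, 6, 7, 8, 9 each contribute one — 5 subshells.
Since each d subshell holds 2(2·2+1) = 10 electrons, the total is 5 × 10 = 50.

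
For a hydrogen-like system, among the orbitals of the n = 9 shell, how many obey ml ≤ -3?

21

The (l, ml) pairs meeting ml ≤ -3 give: l=3 → 1; l=4 → 2; l=5 → 3; l=6 → 4; l=7 → 5; l=8 → 6.
Total orbitals: 1 + 2 + 3 + 4 + 5 + 6 = 21.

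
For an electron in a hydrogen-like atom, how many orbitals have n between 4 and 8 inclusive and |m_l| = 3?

Treat each shell separately and count matching orbitals:
n=4 → 2; n=5 → 4; n=6 → 6; n=7 → 8; n=8 → 10.
Total orbitals: 2 + 4 + 6 + 8 + 10 = 30.

30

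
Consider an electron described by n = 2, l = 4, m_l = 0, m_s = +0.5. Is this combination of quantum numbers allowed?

The orbital quantum number must satisfy 0 ≤ l ≤ n−1. With n = 2 the allowed l values are 0, 1, so l = 4 is out of range.

Invalid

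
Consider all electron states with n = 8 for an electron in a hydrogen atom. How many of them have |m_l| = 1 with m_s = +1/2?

14

The (l, m_l) pairs meeting |m_l| = 1 give: l=1 → 2; l=2 → 2; l=3 → 2; l=4 → 2; l=5 → 2; l=6 → 2; l=7 → 2.
Orbitals: 2 + 2 + 2 + 2 + 2 + 2 + 2 = 14. With m_s fixed to a single value there is one state per orbital, giving 14 states.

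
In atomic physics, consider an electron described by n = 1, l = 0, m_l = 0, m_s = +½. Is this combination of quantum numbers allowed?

Allowed

n = 1 is a positive integer. l = 0 satisfies 0 ≤ l ≤ n−1 = 0. m_l = 0 lies in the range −l … +l (here 0). m_s = +1/2 is one of ±1/2.
All four constraints are satisfied.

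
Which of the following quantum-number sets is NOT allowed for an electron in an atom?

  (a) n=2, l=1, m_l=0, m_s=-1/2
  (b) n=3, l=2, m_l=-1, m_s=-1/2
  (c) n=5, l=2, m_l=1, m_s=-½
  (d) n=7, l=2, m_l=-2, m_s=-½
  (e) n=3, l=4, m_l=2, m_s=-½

(e) has l = 4 ≥ n = 3, violating 0 ≤ l ≤ n−1.
The remaining sets (a), (b), (c), (d) satisfy all four rules.

(e)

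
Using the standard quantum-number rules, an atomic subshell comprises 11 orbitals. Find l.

2l+1 = 11 gives l = 5.

l = 5 (h)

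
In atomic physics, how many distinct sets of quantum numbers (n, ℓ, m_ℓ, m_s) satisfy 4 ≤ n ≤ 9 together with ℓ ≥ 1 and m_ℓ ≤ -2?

Per-shell orbital counts meeting the constraint:
n=4 → 3; n=5 → 6; n=6 → 10; n=7 → 15; n=8 → 21; n=9 → 28.
Orbitals: 3 + 6 + 10 + 15 + 21 + 28 = 83. Including both spin states (m_s = ±1/2) gives 2 × 83 = 166 states.

166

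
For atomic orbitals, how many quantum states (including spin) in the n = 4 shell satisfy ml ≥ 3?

Per l-value: l=3 → 1.
Orbitals: 1. Each orbital carries two spin states, so 1 × 2 = 2 states.

2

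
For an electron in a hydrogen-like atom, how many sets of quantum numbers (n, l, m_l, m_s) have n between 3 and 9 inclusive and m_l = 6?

For each n in the range, tally the orbitals obeying m_l = 6:
n=7 → 1; n=8 → 2; n=9 → 3.
Orbitals: 1 + 2 + 3 = 6. Including both spin states (m_s = ±1/2) gives 2 × 6 = 12 states.

12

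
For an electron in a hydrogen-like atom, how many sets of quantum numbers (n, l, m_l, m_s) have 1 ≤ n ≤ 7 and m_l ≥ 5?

Work shell by shell — for each n, count the (l, m_l) pairs that satisfy m_l ≥ 5:
n=6 → 1; n=7 → 3.
Orbitals: 1 + 3 = 4. Including both spin states (m_s = ±1/2) gives 2 × 4 = 8 states.

8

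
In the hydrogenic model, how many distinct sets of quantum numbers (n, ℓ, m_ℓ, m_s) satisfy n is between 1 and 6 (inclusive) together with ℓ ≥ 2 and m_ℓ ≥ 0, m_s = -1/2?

Go shell by shell, enumerating (ℓ, m_ℓ) with ℓ ≥ 2 and m_ℓ ≥ 0:
n=3 → 3; n=4 → 7; n=5 → 12; n=6 → 18.
Orbitals: 3 + 7 + 12 + 18 = 40. With m_s fixed to -1/2 there is one state per orbital, so 40 states.

40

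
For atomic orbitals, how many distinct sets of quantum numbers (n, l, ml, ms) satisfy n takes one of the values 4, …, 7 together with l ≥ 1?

Per-shell orbital counts meeting the constraint:
n=4 → 15; n=5 → 24; n=6 → 35; n=7 → 48.
Orbitals: 15 + 24 + 35 + 48 = 122. Including both spin states (ms = ±1/2) gives 2 × 122 = 244 states.

244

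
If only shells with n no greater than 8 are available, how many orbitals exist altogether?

Total orbitals = 1² + 2² + 3² + 4² + 5² + 6² + 7² + 8² = 204.

204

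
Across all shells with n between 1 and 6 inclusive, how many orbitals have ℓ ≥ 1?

85

Per-shell orbital counts meeting the constraint:
n=2 → 3; n=3 → 8; n=4 → 15; n=5 → 24; n=6 → 35.
Total orbitals: 3 + 8 + 15 + 24 + 35 = 85.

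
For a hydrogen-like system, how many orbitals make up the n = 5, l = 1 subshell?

3

A subshell has 2l+1 orbitals; with l = 1, that's 3.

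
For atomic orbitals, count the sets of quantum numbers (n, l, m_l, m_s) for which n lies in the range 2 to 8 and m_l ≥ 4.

40

Go shell by shell, enumerating (l, m_l) with m_l ≥ 4:
n=5 → 1; n=6 → 3; n=7 → 6; n=8 → 10.
Orbitals: 1 + 3 + 6 + 10 = 20. Including both spin states (m_s = ±1/2) gives 2 × 20 = 40 states.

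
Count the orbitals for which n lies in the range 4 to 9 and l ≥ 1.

Work shell by shell — for each n, count the (l, m_l) pairs that satisfy l ≥ 1:
n=4 → 15; n=5 → 24; n=6 → 35; n=7 → 48; n=8 → 63; n=9 → 80.
Total orbitals: 15 + 24 + 35 + 48 + 63 + 80 = 265.

265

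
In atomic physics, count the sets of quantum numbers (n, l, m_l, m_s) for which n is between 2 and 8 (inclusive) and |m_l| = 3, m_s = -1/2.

30

Per-shell orbital counts meeting the constraint:
n=4 → 2; n=5 → 4; n=6 → 6; n=7 → 8; n=8 → 10.
Orbitals: 2 + 4 + 6 + 8 + 10 = 30. With m_s fixed to -1/2 there is one state per orbital, so 30 states.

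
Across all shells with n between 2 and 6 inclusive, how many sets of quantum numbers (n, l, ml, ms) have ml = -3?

For each n in the range, tally the orbitals obeying ml = -3:
n=4 → 1; n=5 → 2; n=6 → 3.
Orbitals: 1 + 2 + 3 = 6. Including both spin states (ms = ±1/2) gives 2 × 6 = 12 states.

12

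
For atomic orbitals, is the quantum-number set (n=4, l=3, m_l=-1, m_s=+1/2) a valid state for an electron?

Allowed

n = 4 is a positive integer. l = 3 satisfies 0 ≤ l ≤ n−1 = 3. m_l = -1 lies in the range −l … +l (here −3 … 3). m_s = +1/2 is one of ±1/2.
All four constraints are satisfied.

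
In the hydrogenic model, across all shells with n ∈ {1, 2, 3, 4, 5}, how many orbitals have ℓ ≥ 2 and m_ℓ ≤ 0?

Count contributing orbitals for each principal shell:
n=3 → 3; n=4 → 7; n=5 → 12.
Total orbitals: 3 + 7 + 12 = 22.

22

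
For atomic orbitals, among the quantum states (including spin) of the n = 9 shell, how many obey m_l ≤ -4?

The n = 9 shell has l = 0 through 8; check each.
The (l, m_l) pairs meeting m_l ≤ -4 give: l=4 → 1; l=5 → 2; l=6 → 3; l=7 → 4; l=8 → 5.
Orbitals: 1 + 2 + 3 + 4 + 5 = 15. Each orbital carries two spin states, so 15 × 2 = 30 states.

30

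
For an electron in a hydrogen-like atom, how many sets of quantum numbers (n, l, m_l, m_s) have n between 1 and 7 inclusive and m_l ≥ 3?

40

Go shell by shell, enumerating (l, m_l) with m_l ≥ 3:
n=4 → 1; n=5 → 3; n=6 → 6; n=7 → 10.
Orbitals: 1 + 3 + 6 + 10 = 20. Including both spin states (m_s = ±1/2) gives 2 × 20 = 40 states.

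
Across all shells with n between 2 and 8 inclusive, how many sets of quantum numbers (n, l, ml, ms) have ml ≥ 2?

112

Treat each shell separately and count matching orbitals:
n=3 → 1; n=4 → 3; n=5 → 6; n=6 → 10; n=7 → 15; n=8 → 21.
Orbitals: 1 + 3 + 6 + 10 + 15 + 21 = 56. Including both spin states (ms = ±1/2) gives 2 × 56 = 112 states.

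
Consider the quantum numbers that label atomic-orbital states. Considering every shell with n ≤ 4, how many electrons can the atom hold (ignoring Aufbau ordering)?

60

Total orbitals = 1² + 2² + 3² + 4² = 30. Doubling for spin gives 60 electrons.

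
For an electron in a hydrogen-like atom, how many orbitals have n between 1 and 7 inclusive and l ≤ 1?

25

Treat each shell separately and count matching orbitals:
n=1 → 1; n=2 → 4; n=3 → 4; n=4 → 4; n=5 → 4; n=6 → 4; n=7 → 4.
Total orbitals: 1 + 4 + 4 + 4 + 4 + 4 + 4 = 25.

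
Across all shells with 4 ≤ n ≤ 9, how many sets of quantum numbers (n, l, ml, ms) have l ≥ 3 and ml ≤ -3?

Work shell by shell — for each n, count the (l, ml) pairs that satisfy l ≥ 3 and ml ≤ -3:
n=4 → 1; n=5 → 3; n=6 → 6; n=7 → 10; n=8 → 15; n=9 → 21.
Orbitals: 1 + 3 + 6 + 10 + 15 + 21 = 56. Including both spin states (ms = ±1/2) gives 2 × 56 = 112 states.

112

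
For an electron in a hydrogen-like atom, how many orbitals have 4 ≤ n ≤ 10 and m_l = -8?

3

Count contributing orbitals for each principal shell:
n=9 → 1; n=10 → 2.
Total orbitals: 1 + 2 = 3.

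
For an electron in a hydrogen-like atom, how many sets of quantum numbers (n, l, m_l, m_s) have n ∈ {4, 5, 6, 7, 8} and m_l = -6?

6

Per-shell orbital counts meeting the constraint:
n=7 → 1; n=8 → 2.
Orbitals: 1 + 2 = 3. Including both spin states (m_s = ±1/2) gives 2 × 3 = 6 states.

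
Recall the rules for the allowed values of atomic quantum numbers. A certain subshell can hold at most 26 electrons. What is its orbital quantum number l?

l = 6 (i)

2(2l+1) = 26 ⇒ 2l+1 = 13 ⇒ l = 6.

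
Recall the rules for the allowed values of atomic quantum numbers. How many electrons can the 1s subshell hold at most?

2

A subshell with l = 0 has 2l+1 = 1 orbital, each holding 2 electrons (spin ±1/2), so 1 × 2 = 2.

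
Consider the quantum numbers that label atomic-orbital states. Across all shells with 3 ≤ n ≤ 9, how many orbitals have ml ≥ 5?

20

Count contributing orbitals for each principal shell:
n=6 → 1; n=7 → 3; n=8 → 6; n=9 → 10.
Total orbitals: 1 + 3 + 6 + 10 = 20.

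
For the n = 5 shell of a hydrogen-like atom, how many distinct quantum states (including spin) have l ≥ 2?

With n = 5 the allowed l are 0, 1, …, 4.
Contributions: l=2 → 5; l=3 → 7; l=4 → 9.
Orbitals: 5 + 7 + 9 = 21. Each orbital carries two spin states, so 21 × 2 = 42 states.

42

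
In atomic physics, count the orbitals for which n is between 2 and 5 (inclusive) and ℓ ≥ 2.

38

Go shell by shell, enumerating (ℓ, m_ℓ) with ℓ ≥ 2:
n=3 → 5; n=4 → 12; n=5 → 21.
Total orbitals: 5 + 12 + 21 = 38.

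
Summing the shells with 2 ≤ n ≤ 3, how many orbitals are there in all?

13

Shell n has n² orbitals: 2²=4 + 3²=9 = 13 orbitals.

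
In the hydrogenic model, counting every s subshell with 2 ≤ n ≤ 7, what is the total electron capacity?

12

An s subshell (l = 0) exists for every n ≥ 1, so shells n = 2, 3, 4, 5, 6, 7 each contribute one — 6 subshells.
Since each s subshell holds 2(2·0+1) = 2 electrons, the total is 6 × 2 = 12.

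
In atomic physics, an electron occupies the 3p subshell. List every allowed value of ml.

The 3p subshell has l = 1, and ml takes every integer from −l to +l. With l = 1 that gives the 3 values -1, 0, 1.

-1, 0, 1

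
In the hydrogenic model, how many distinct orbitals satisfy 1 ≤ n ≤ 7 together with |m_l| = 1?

Go shell by shell, enumerating (l, m_l) with |m_l| = 1:
n=2 → 2; n=3 → 4; n=4 → 6; n=5 → 8; n=6 → 10; n=7 → 12.
Total orbitals: 2 + 4 + 6 + 8 + 10 + 12 = 42.

42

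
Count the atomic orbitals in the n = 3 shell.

The n = 3 shell contains n² = 3² = 9 orbitals.

9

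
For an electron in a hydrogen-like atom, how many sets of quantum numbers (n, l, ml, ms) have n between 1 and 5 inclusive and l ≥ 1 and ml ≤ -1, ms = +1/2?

Treat each shell separately and count matching orbitals:
n=2 → 1; n=3 → 3; n=4 → 6; n=5 → 10.
Orbitals: 1 + 3 + 6 + 10 = 20. With ms fixed to +1/2 there is one state per orbital, so 20 states.

20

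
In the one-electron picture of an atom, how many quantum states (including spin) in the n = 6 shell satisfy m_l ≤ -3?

Go through l = 0, …, 5 (the values permitted for n = 6).
Contributions: l=3 → 1; l=4 → 2; l=5 → 3.
Orbitals: 1 + 2 + 3 = 6. Each orbital carries two spin states, so 6 × 2 = 12 states.

12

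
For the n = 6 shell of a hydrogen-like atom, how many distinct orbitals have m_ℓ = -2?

The n = 6 shell has ℓ = 0 through 5; check each.
Per ℓ-value: ℓ=2 → 1; ℓ=3 → 1; ℓ=4 → 1; ℓ=5 → 1.
Total orbitals: 1 + 1 + 1 + 1 = 4.

4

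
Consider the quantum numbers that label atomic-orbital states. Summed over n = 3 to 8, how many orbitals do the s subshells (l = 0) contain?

An s subshell (l = 0) exists for every n ≥ 1, so shells n = 3, 4, 5, 6, 7, 8 each contribute one — 6 subshells.
Since each s subshell has 2·0+1 = 1 orbital, the total is 6 × 1 = 6.

6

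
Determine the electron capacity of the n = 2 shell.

8

A shell holds 2n² electrons: 2 × 2² = 2 × 4 = 8.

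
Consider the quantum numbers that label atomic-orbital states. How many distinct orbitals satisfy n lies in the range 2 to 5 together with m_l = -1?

Count contributing orbitals for each principal shell:
n=2 → 1; n=3 → 2; n=4 → 3; n=5 → 4.
Total orbitals: 1 + 2 + 3 + 4 = 10.

10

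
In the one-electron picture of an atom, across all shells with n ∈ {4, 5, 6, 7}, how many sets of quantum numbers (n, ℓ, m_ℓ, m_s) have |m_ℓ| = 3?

Per-shell orbital counts meeting the constraint:
n=4 → 2; n=5 → 4; n=6 → 6; n=7 → 8.
Orbitals: 2 + 4 + 6 + 8 = 20. Including both spin states (m_s = ±1/2) gives 2 × 20 = 40 states.

40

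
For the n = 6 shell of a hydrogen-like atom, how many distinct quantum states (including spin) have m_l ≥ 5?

2

Orbitals with m_l ≥ 5, by l: l=5 → 1.
Orbitals: 1. Each orbital carries two spin states, so 1 × 2 = 2 states.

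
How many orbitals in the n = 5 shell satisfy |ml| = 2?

6

For n = 5, l ranges over 0 … 4.
Contributions: l=2 → 2; l=3 → 2; l=4 → 2.
Total orbitals: 2 + 2 + 2 = 6.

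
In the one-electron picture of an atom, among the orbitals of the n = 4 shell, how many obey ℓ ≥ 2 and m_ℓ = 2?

2

Contributions: ℓ=2 → 1; ℓ=3 → 1.
Total orbitals: 1 + 1 = 2.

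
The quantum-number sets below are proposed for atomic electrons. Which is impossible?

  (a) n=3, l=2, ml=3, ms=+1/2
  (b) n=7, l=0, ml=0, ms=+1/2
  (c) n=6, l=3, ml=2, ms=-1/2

(a) has |ml| = 3 > l = 2, violating −l ≤ ml ≤ l.
The remaining sets (b), (c) satisfy all four rules.

(a)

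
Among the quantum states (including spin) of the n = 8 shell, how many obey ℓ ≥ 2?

120

Go through ℓ = 0, …, 7 (the values permitted for n = 8).
Contributions: ℓ=2 → 5; ℓ=3 → 7; ℓ=4 → 9; ℓ=5 → 11; ℓ=6 → 13; ℓ=7 → 15.
Orbitals: 5 + 7 + 9 + 11 + 13 + 15 = 60. Each orbital carries two spin states, so 60 × 2 = 120 states.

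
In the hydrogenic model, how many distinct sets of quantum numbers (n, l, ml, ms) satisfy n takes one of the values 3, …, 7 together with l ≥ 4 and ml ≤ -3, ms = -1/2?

16

Per-shell orbital counts meeting the constraint:
n=5 → 2; n=6 → 5; n=7 → 9.
Orbitals: 2 + 5 + 9 = 16. With ms fixed to -1/2 there is one state per orbital, so 16 states.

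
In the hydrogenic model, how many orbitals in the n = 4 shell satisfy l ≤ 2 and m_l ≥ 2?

With n = 4 the allowed l are 0, 1, …, 3.
Per l-value: l=2 → 1.
Total orbitals: 1.

1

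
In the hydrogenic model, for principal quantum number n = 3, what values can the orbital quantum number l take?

l is an integer with 0 ≤ l ≤ n−1, so for n = 3: l = 0, 1, 2.

0, 1, 2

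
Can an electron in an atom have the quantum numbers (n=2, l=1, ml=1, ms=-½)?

n = 2 is a positive integer. l = 1 satisfies 0 ≤ l ≤ n−1 = 1. ml = 1 lies in the range −l … +l (here −1 … 1). ms = -1/2 is one of ±1/2.
All four constraints are satisfied.

Allowed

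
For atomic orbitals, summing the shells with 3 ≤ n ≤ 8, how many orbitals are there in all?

Shell n has n² orbitals: 3²=9 + 4²=16 + 5²=25 + 6²=36 + 7²=49 + 8²=64 = 199 orbitals.

199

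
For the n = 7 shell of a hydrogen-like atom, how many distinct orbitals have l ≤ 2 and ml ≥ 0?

The n = 7 shell has l = 0 through 6; check each.
The (l, ml) pairs meeting l ≤ 2 and ml ≥ 0 give: l=0 → 1; l=1 → 2; l=2 → 3.
Total orbitals: 1 + 2 + 3 = 6.

6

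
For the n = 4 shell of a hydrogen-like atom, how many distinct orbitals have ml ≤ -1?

With n = 4 the allowed l are 0, 1, …, 3.
Per l-value: l=1 → 1; l=2 → 2; l=3 → 3.
Total orbitals: 1 + 2 + 3 = 6.

6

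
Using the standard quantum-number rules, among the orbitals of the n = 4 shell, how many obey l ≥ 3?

For n = 4, l ranges over 0 … 3.
Per l-value: l=3 → 7.
Total orbitals: 7.

7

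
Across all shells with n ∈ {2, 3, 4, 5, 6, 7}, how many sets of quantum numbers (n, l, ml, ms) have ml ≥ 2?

70

Work shell by shell — for each n, count the (l, ml) pairs that satisfy ml ≥ 2:
n=3 → 1; n=4 → 3; n=5 → 6; n=6 → 10; n=7 → 15.
Orbitals: 1 + 3 + 6 + 10 + 15 = 35. Including both spin states (ms = ±1/2) gives 2 × 35 = 70 states.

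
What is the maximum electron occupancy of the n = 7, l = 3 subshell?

A subshell with l = 3 has 2l+1 = 7 orbitals, each holding 2 electrons (spin ±1/2), so 7 × 2 = 14.

14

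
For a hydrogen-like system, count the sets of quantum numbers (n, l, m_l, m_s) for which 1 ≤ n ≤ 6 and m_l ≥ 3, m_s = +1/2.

10

Go shell by shell, enumerating (l, m_l) with m_l ≥ 3:
n=4 → 1; n=5 → 3; n=6 → 6.
Orbitals: 1 + 3 + 6 = 10. With m_s fixed to +1/2 there is one state per orbital, so 10 states.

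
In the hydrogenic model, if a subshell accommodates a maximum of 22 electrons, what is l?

2(2l+1) = 22 ⇒ 2l+1 = 11 ⇒ l = 5.

l = 5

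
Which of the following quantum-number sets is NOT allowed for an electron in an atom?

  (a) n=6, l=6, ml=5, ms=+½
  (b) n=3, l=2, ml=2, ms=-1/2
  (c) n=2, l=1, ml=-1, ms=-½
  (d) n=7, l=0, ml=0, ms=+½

(a) has l = 6 ≥ n = 6, violating 0 ≤ l ≤ n−1.
The remaining sets (b), (c), (d) satisfy all four rules.

(a)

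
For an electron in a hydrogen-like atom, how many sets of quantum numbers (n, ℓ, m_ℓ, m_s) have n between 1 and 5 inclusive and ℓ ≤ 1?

Go shell by shell, enumerating (ℓ, m_ℓ) with ℓ ≤ 1:
n=1 → 1; n=2 → 4; n=3 → 4; n=4 → 4; n=5 → 4.
Orbitals: 1 + 4 + 4 + 4 + 4 = 17. Including both spin states (m_s = ±1/2) gives 2 × 17 = 34 states.

34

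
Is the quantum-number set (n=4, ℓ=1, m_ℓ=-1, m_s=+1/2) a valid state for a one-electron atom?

Valid

n = 4 is a positive integer. ℓ = 1 satisfies 0 ≤ ℓ ≤ n−1 = 3. m_ℓ = -1 lies in the range −ℓ … +ℓ (here −1 … 1). m_s = +1/2 is one of ±1/2.
All four constraints are satisfied.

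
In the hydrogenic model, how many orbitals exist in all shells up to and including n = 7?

Total orbitals = 1² + 2² + 3² + 4² + 5² + 6² + 7² = 140.

140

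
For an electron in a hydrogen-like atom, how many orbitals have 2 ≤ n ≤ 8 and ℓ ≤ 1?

28

Per-shell orbital counts meeting the constraint:
n=2 → 4; n=3 → 4; n=4 → 4; n=5 → 4; n=6 → 4; n=7 → 4; n=8 → 4.
Total orbitals: 4 + 4 + 4 + 4 + 4 + 4 + 4 = 28.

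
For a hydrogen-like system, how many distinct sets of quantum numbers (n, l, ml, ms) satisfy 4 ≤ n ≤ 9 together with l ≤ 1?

Count contributing orbitals for each principal shell:
n=4 → 4; n=5 → 4; n=6 → 4; n=7 → 4; n=8 → 4; n=9 → 4.
Orbitals: 4 + 4 + 4 + 4 + 4 + 4 = 24. Including both spin states (ms = ±1/2) gives 2 × 24 = 48 states.

48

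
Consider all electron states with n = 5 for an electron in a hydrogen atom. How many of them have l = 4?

18

For n = 5, l ranges over 0 … 4.
The (l, ml) pairs meeting l = 4 give: l=4 → 9.
Orbitals: 9. Each orbital carries two spin states, so 9 × 2 = 18 states.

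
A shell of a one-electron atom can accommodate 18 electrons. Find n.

n = 3

2n² = 18 ⇒ n² = 9 ⇒ n = 3.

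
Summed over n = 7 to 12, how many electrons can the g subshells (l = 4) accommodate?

108

A g subshell (l = 4) exists for every n ≥ 5, so shells n = 7, 8, 9, 10, 11, 12 each contribute one — 6 subshells.
Since each g subshell holds 2(2·4+1) = 18 electrons, the total is 6 × 18 = 108.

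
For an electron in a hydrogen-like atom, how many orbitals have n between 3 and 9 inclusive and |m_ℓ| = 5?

Count contributing orbitals for each principal shell:
n=6 → 2; n=7 → 4; n=8 → 6; n=9 → 8.
Total orbitals: 2 + 4 + 6 + 8 = 20.

20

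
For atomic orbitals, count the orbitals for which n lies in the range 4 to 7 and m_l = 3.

10

For each n in the range, tally the orbitals obeying m_l = 3:
n=4 → 1; n=5 → 2; n=6 → 3; n=7 → 4.
Total orbitals: 1 + 2 + 3 + 4 = 10.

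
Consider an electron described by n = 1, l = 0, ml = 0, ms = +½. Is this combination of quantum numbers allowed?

Allowed

n = 1 is a positive integer. l = 0 satisfies 0 ≤ l ≤ n−1 = 0. ml = 0 lies in the range −l … +l (here 0). ms = +1/2 is one of ±1/2.
All four constraints are satisfied.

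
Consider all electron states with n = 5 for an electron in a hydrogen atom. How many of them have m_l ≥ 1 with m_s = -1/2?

Per l-value: l=1 → 1; l=2 → 2; l=3 → 3; l=4 → 4.
Orbitals: 1 + 2 + 3 + 4 = 10. With m_s fixed to a single value there is one state per orbital, giving 10 states.

10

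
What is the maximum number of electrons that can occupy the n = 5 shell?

A shell holds 2n² electrons: 2 × 5² = 2 × 25 = 50.

50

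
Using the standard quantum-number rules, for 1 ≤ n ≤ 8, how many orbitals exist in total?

204

Total orbitals = 1² + 2² + 3² + 4² + 5² + 6² + 7² + 8² = 204.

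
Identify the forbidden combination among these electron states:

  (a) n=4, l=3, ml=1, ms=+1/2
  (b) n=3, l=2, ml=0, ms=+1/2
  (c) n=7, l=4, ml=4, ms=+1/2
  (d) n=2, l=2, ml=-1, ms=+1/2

(d) has l = 2 ≥ n = 2, violating 0 ≤ l ≤ n−1.
The remaining sets (a), (b), (c) satisfy all four rules.

(d)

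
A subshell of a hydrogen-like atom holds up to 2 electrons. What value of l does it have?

l = 0

2(2l+1) = 2 ⇒ 2l+1 = 1 ⇒ l = 0.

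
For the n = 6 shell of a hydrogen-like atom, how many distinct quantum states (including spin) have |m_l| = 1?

With n = 6 the allowed l are 0, 1, …, 5.
Per l-value: l=1 → 2; l=2 → 2; l=3 → 2; l=4 → 2; l=5 → 2.
Orbitals: 2 + 2 + 2 + 2 + 2 = 10. Each orbital carries two spin states, so 10 × 2 = 20 states.

20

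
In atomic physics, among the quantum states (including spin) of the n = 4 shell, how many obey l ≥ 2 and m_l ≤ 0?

The (l, m_l) pairs meeting l ≥ 2 and m_l ≤ 0 give: l=2 → 3; l=3 → 4.
Orbitals: 3 + 4 = 7. Each orbital carries two spin states, so 7 × 2 = 14 states.

14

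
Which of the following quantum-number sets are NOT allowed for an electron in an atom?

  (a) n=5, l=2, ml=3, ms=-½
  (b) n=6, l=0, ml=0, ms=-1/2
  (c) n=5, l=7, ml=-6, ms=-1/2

(a) has |ml| = 3 > l = 2, violating −l ≤ ml ≤ l.
(c) has l = 7 ≥ n = 5, violating 0 ≤ l ≤ n−1.
The remaining set (b) satisfies all four rules.

(a) and (c)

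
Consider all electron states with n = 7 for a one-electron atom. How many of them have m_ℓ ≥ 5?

6

With n = 7 the allowed ℓ are 0, 1, …, 6.
The (ℓ, m_ℓ) pairs meeting m_ℓ ≥ 5 give: ℓ=5 → 1; ℓ=6 → 2.
Orbitals: 1 + 2 = 3. Each orbital carries two spin states, so 3 × 2 = 6 states.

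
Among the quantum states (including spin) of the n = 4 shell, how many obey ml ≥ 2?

6

With n = 4 the allowed l are 0, 1, …, 3.
Contributions: l=2 → 1; l=3 → 2.
Orbitals: 1 + 2 = 3. Each orbital carries two spin states, so 3 × 2 = 6 states.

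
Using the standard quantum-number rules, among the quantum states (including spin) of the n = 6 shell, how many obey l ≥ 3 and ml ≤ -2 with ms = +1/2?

For n = 6, l ranges over 0 … 5.
Orbitals with l ≥ 3 and ml ≤ -2, by l: l=3 → 2; l=4 → 3; l=5 → 4.
Orbitals: 2 + 3 + 4 = 9. With ms fixed to a single value there is one state per orbital, giving 9 states.

9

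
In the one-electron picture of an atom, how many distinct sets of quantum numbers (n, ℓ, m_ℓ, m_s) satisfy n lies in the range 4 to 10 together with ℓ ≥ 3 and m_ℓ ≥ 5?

70

Go shell by shell, enumerating (ℓ, m_ℓ) with ℓ ≥ 3 and m_ℓ ≥ 5:
n=6 → 1; n=7 → 3; n=8 → 6; n=9 → 10; n=10 → 15.
Orbitals: 1 + 3 + 6 + 10 + 15 = 35. Including both spin states (m_s = ±1/2) gives 2 × 35 = 70 states.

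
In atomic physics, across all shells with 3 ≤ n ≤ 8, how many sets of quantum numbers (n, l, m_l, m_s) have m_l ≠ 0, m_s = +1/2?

Count contributing orbitals for each principal shell:
n=3 → 6; n=4 → 12; n=5 → 20; n=6 → 30; n=7 → 42; n=8 → 56.
Orbitals: 6 + 12 + 20 + 30 + 42 + 56 = 166. With m_s fixed to +1/2 there is one state per orbital, so 166 states.

166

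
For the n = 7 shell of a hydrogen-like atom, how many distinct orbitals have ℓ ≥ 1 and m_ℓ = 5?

Contributions: ℓ=5 → 1; ℓ=6 → 1.
Total orbitals: 1 + 1 = 2.

2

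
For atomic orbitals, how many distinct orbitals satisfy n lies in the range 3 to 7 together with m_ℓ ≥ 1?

55

Treat each shell separately and count matching orbitals:
n=3 → 3; n=4 → 6; n=5 → 10; n=6 → 15; n=7 → 21.
Total orbitals: 3 + 6 + 10 + 15 + 21 = 55.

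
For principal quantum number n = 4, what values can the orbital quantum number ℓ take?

0, 1, 2, 3

ℓ is an integer with 0 ≤ ℓ ≤ n−1, so for n = 4: ℓ = 0, 1, 2, 3.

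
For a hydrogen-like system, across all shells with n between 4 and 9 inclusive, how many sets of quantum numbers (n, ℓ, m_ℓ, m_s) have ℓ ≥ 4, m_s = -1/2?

Work shell by shell — for each n, count the (ℓ, m_ℓ) pairs that satisfy ℓ ≥ 4:
n=5 → 9; n=6 → 20; n=7 → 33; n=8 → 48; n=9 → 65.
Orbitals: 9 + 20 + 33 + 48 + 65 = 175. With m_s fixed to -1/2 there is one state per orbital, so 175 states.

175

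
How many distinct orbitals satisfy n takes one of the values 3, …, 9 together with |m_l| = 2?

56

Go shell by shell, enumerating (l, m_l) with |m_l| = 2:
n=3 → 2; n=4 → 4; n=5 → 6; n=6 → 8; n=7 → 10; n=8 → 12; n=9 → 14.
Total orbitals: 2 + 4 + 6 + 8 + 10 + 12 + 14 = 56.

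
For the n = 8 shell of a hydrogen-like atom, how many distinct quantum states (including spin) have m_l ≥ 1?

56

With n = 8 the allowed l are 0, 1, …, 7.
Contributions: l=1 → 1; l=2 → 2; l=3 → 3; l=4 → 4; l=5 → 5; l=6 → 6; l=7 → 7.
Orbitals: 1 + 2 + 3 + 4 + 5 + 6 + 7 = 28. Each orbital carries two spin states, so 28 × 2 = 56 states.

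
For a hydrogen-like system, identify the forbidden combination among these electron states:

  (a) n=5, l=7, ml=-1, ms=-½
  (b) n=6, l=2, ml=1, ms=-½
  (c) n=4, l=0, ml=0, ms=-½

(a) has l = 7 ≥ n = 5, violating 0 ≤ l ≤ n−1.
The remaining sets (b), (c) satisfy all four rules.

(a)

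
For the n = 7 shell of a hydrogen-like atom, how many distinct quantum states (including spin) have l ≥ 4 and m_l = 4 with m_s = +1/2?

For n = 7, l ranges over 0 … 6.
Contributions: l=4 → 1; l=5 → 1; l=6 → 1.
Orbitals: 1 + 1 + 1 = 3. With m_s fixed to a single value there is one state per orbital, giving 3 states.

3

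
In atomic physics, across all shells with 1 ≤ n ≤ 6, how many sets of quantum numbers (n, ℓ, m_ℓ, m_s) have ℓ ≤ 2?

82

For each n in the range, tally the orbitals obeying ℓ ≤ 2:
n=1 → 1; n=2 → 4; n=3 → 9; n=4 → 9; n=5 → 9; n=6 → 9.
Orbitals: 1 + 4 + 9 + 9 + 9 + 9 = 41. Including both spin states (m_s = ±1/2) gives 2 × 41 = 82 states.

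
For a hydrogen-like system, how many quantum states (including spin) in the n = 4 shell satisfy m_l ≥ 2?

6

With n = 4 the allowed l are 0, 1, …, 3.
Orbitals with m_l ≥ 2, by l: l=2 → 1; l=3 → 2.
Orbitals: 1 + 2 = 3. Each orbital carries two spin states, so 3 × 2 = 6 states.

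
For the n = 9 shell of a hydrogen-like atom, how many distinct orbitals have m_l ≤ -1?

For n = 9, l ranges over 0 … 8.
The (l, m_l) pairs meeting m_l ≤ -1 give: l=1 → 1; l=2 → 2; l=3 → 3; l=4 → 4; l=5 → 5; l=6 → 6; l=7 → 7; l=8 → 8.
Total orbitals: 1 + 2 + 3 + 4 + 5 + 6 + 7 + 8 = 36.

36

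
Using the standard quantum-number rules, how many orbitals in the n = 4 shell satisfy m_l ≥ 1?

6

Go through l = 0, …, 3 (the values permitted for n = 4).
Orbitals with m_l ≥ 1, by l: l=1 → 1; l=2 → 2; l=3 → 3.
Total orbitals: 1 + 2 + 3 = 6.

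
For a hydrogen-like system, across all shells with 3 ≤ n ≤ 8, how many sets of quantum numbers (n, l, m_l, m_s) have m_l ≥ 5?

20

Work shell by shell — for each n, count the (l, m_l) pairs that satisfy m_l ≥ 5:
n=6 → 1; n=7 → 3; n=8 → 6.
Orbitals: 1 + 3 + 6 = 10. Including both spin states (m_s = ±1/2) gives 2 × 10 = 20 states.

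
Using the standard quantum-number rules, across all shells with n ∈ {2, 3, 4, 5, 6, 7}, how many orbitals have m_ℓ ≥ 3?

Treat each shell separately and count matching orbitals:
n=4 → 1; n=5 → 3; n=6 → 6; n=7 → 10.
Total orbitals: 1 + 3 + 6 + 10 = 20.

20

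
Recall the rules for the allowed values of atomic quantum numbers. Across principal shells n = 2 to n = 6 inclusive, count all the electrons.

180

Shell n has n² orbitals: 2²=4 + 3²=9 + 4²=16 + 5²=25 + 6²=36 = 90 orbitals.
Two spin states per orbital: 2 × 90 = 180 electrons.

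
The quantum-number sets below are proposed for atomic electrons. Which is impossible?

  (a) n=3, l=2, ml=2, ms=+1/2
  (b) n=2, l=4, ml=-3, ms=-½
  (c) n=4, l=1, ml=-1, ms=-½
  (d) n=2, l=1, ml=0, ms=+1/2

(b)

(b) has l = 4 ≥ n = 2, violating 0 ≤ l ≤ n−1.
The remaining sets (a), (c), (d) satisfy all four rules.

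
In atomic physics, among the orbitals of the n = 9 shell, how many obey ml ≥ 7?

3

Go through l = 0, …, 8 (the values permitted for n = 9).
Per l-value: l=7 → 1; l=8 → 2.
Total orbitals: 1 + 2 = 3.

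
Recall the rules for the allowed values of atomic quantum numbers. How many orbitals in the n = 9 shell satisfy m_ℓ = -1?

8

For n = 9, ℓ ranges over 0 … 8.
The (ℓ, m_ℓ) pairs meeting m_ℓ = -1 give: ℓ=1 → 1; ℓ=2 → 1; ℓ=3 → 1; ℓ=4 → 1; ℓ=5 → 1; ℓ=6 → 1; ℓ=7 → 1; ℓ=8 → 1.
Total orbitals: 1 + 1 + 1 + 1 + 1 + 1 + 1 + 1 = 8.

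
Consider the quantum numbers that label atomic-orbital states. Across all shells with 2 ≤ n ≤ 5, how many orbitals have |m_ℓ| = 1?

20

Work shell by shell — for each n, count the (ℓ, m_ℓ) pairs that satisfy |m_ℓ| = 1:
n=2 → 2; n=3 → 4; n=4 → 6; n=5 → 8.
Total orbitals: 2 + 4 + 6 + 8 = 20.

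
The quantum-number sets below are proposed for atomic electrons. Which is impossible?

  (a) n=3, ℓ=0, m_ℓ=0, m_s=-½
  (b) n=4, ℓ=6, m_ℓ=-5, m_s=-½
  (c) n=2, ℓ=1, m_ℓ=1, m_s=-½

(b)

(b) has ℓ = 6 ≥ n = 4, violating 0 ≤ ℓ ≤ n−1.
The remaining sets (a), (c) satisfy all four rules.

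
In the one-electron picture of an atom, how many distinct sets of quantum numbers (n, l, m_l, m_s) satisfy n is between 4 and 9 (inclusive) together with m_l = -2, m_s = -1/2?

For each n in the range, tally the orbitals obeying m_l = -2:
n=4 → 2; n=5 → 3; n=6 → 4; n=7 → 5; n=8 → 6; n=9 → 7.
Orbitals: 2 + 3 + 4 + 5 + 6 + 7 = 27. With m_s fixed to -1/2 there is one state per orbital, so 27 states.

27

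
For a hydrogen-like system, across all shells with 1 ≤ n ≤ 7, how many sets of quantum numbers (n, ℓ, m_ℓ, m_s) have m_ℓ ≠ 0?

224

Per-shell orbital counts meeting the constraint:
n=2 → 2; n=3 → 6; n=4 → 12; n=5 → 20; n=6 → 30; n=7 → 42.
Orbitals: 2 + 6 + 12 + 20 + 30 + 42 = 112. Including both spin states (m_s = ±1/2) gives 2 × 112 = 224 states.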